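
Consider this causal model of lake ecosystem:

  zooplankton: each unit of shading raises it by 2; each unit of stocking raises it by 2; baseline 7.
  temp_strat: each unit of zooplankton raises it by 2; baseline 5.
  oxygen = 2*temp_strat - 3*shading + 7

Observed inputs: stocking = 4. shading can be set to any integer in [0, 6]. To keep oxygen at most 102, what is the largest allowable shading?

shading = 5

Substituting into the zooplankton equation gives zooplankton = 2*shading + 15.
Substituting into the temp_strat equation gives temp_strat = 4*shading + 35.
So oxygen = 5*shading + 77.
Require 5*shading + 77 ≤ 102, so shading ≤ 5.
The largest integer in [0, 6] satisfying this is 5.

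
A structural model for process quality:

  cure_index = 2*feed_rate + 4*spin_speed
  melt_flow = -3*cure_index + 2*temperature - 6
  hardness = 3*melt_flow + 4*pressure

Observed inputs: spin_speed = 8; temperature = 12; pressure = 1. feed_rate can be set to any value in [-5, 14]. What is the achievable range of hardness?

Substituting into the cure_index equation gives cure_index = 2*feed_rate + 32.
This gives melt_flow = -6*feed_rate - 78.
So hardness = -18*feed_rate - 230.
Linear in feed_rate, so extremes are at the endpoints: feed_rate = -5 gives hardness = -140; feed_rate = 14 gives hardness = -482.

-482 to -140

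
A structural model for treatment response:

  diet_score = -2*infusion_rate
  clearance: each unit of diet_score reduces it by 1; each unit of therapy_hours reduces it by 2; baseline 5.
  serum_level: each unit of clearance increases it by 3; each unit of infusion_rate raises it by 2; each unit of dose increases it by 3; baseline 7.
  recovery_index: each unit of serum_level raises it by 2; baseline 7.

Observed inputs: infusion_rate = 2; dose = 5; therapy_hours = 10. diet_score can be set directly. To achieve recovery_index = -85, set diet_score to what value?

diet_score = 9

Intervening on diet_score fixes its value directly, overriding its dependence on infusion_rate.
Substituting into the clearance equation gives clearance = -diet_score - 15.
serum_level becomes -3*diet_score - 19.
recovery_index becomes -6*diet_score - 31.
Solve -6*diet_score - 31 = -85: diet_score = (-85 + 31) / -6 = 9.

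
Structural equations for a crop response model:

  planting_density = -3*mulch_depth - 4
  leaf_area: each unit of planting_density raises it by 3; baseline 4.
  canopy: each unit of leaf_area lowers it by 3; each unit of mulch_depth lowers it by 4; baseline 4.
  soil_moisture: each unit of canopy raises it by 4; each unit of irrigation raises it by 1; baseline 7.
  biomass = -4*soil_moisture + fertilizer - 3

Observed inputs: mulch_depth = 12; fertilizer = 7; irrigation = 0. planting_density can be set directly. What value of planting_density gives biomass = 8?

planting_density = -6

Intervening on planting_density fixes its value directly, overriding its dependence on mulch_depth.
Substituting into the canopy equation gives canopy = -9*planting_density - 56.
This gives soil_moisture = -36*planting_density - 217.
Substituting into the biomass equation gives biomass = 144*planting_density + 872.
Solve 144*planting_density + 872 = 8: planting_density = (8 - 872) / 144 = -6.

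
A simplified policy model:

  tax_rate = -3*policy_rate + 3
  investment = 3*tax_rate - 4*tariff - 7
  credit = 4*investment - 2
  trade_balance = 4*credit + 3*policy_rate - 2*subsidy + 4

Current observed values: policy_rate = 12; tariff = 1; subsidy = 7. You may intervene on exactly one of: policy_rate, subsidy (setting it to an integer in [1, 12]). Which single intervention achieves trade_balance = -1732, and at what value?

Intervening on policy_rate: trade_balance = -141*policy_rate - 50. Reaching -1732 requires policy_rate = 1682/141, not an integer.
Intervening on subsidy: with other inputs at their observed values, trade_balance = -2*subsidy - 1728. Solving for -1732 gives subsidy = 2, within [1, 12].

set subsidy = 2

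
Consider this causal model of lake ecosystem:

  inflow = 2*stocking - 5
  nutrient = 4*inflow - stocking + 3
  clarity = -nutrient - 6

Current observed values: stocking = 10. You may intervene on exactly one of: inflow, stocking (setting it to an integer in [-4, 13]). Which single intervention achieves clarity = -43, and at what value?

Intervening on inflow: with other inputs at their observed values, clarity = -4*inflow + 1. Solving for -43 gives inflow = 11, within [-4, 13].
Intervening on stocking: clarity = -7*stocking + 11. Reaching -43 requires stocking = 54/7, not an integer.

set inflow = 11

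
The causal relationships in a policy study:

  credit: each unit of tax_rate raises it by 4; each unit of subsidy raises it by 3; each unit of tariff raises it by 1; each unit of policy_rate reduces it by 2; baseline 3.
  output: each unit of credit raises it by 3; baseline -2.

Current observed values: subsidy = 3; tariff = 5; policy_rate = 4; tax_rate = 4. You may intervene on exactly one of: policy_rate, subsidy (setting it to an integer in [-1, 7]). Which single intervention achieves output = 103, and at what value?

set policy_rate = -1

Intervening on policy_rate: with other inputs at their observed values, output = -6*policy_rate + 97. Solving for 103 gives policy_rate = -1, within [-1, 7].
Intervening on subsidy: output = 9*subsidy + 46. Reaching 103 requires subsidy = 19/3, not an integer.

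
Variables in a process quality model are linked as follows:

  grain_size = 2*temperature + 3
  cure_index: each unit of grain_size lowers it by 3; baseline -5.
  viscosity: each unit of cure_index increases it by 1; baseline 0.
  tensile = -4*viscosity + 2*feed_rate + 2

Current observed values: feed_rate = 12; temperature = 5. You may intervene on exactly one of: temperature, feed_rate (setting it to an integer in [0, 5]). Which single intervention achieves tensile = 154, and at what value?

set temperature = 3

Intervening on temperature: with other inputs at their observed values, tensile = 24*temperature + 82. Solving for 154 gives temperature = 3, within [0, 5].
Intervening on feed_rate: tensile = 2*feed_rate + 178. Reaching 154 requires feed_rate = -12, outside [0, 5].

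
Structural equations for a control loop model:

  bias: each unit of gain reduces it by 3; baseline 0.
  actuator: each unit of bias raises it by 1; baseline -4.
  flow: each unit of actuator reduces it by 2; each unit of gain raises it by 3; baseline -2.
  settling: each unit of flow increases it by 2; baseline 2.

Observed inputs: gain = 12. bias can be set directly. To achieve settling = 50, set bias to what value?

bias = 9

Intervening on bias fixes its value directly, overriding its dependence on gain.
Substituting into the flow equation gives flow = -2*bias + 42.
So settling = -4*bias + 86.
Solve -4*bias + 86 = 50: bias = (50 - 86) / -4 = 9.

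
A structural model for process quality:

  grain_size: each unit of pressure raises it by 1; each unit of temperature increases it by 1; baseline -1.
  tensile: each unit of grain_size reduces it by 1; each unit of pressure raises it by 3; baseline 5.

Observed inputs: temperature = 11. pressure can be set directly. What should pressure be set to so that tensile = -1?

Substituting into the grain_size equation gives grain_size = pressure + 10.
Substituting into the tensile equation gives tensile = 2*pressure - 5.
Solve 2*pressure - 5 = -1: pressure = (-1 + 5) / 2 = 2.

pressure = 2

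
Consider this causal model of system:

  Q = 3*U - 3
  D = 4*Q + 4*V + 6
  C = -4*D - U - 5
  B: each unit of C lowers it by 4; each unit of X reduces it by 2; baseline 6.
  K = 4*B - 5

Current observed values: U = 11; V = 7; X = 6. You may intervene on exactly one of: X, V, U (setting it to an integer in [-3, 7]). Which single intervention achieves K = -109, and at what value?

set U = -2

Intervening on X: K = -8*X + 10131. Reaching -109 requires X = 1280, outside [-3, 7].
Intervening on V: K = 256*V + 8291. Reaching -109 requires V = -525/16, not an integer.
Intervening on U: with other inputs at their observed values, K = 784*U + 1459. Solving for -109 gives U = -2, within [-3, 7].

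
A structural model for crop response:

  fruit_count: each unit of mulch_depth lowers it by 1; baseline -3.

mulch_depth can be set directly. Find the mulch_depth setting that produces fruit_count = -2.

mulch_depth = -1

Solve -mulch_depth - 3 = -2: mulch_depth = (-2 + 3) / -1 = -1.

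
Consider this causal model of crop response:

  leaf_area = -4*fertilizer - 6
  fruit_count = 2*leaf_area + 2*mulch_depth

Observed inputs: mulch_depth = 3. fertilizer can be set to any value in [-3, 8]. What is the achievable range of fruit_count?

Substituting into the fruit_count equation gives fruit_count = -8*fertilizer - 6.
Linear in fertilizer, so extremes are at the endpoints: fertilizer = -3 gives fruit_count = 18; fertilizer = 8 gives fruit_count = -70.

-70 to 18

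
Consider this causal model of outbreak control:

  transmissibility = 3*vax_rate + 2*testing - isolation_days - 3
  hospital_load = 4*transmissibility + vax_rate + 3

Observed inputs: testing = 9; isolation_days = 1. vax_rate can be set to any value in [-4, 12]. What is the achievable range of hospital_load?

7 to 215

Substituting into the transmissibility equation gives transmissibility = 3*vax_rate + 14.
Substituting into the hospital_load equation gives hospital_load = 13*vax_rate + 59.
Linear in vax_rate, so extremes are at the endpoints: vax_rate = -4 gives hospital_load = 7; vax_rate = 12 gives hospital_load = 215.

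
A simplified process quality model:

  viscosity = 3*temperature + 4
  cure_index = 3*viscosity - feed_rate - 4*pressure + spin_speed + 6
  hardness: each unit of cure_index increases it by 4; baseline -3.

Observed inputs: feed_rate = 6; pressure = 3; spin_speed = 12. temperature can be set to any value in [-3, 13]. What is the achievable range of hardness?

-63 to 513

Substituting into the cure_index equation gives cure_index = 9*temperature + 12.
This gives hardness = 36*temperature + 45.
Linear in temperature, so extremes are at the endpoints: temperature = -3 gives hardness = -63; temperature = 13 gives hardness = 513.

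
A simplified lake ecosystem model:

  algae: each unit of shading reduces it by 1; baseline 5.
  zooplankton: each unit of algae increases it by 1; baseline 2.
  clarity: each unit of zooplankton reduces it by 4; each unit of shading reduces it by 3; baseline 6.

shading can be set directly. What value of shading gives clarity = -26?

shading = -4

Substituting into the zooplankton equation gives zooplankton = -shading + 7.
clarity becomes shading - 22.
Solve shading - 22 = -26: shading = (-26 + 22) / 1 = -4.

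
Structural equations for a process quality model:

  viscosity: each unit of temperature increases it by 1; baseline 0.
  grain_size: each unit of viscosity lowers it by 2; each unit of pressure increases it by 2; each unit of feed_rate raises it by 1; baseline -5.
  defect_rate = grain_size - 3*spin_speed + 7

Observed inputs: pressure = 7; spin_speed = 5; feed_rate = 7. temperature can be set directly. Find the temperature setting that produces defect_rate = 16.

Substituting into the grain_size equation gives grain_size = -2*temperature + 16.
Substituting into the defect_rate equation gives defect_rate = -2*temperature + 8.
Solve -2*temperature + 8 = 16: temperature = (16 - 8) / -2 = -4.

temperature = -4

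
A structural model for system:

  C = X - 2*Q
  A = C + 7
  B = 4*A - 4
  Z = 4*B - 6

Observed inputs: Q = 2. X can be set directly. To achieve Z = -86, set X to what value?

X = -7

Substituting into the C equation gives C = X - 4.
So A = X + 3.
So B = 4*X + 8.
Substituting into the Z equation gives Z = 16*X + 26.
Solve 16*X + 26 = -86: X = (-86 - 26) / 16 = -7.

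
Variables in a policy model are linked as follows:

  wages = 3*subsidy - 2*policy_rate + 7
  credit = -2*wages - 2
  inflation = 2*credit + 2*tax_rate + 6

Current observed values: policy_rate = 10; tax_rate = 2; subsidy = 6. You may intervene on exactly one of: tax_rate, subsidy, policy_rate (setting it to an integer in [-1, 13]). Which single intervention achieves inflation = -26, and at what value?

Intervening on tax_rate: inflation = 2*tax_rate - 18. Reaching -26 requires tax_rate = -4, outside [-1, 13].
Intervening on subsidy: with other inputs at their observed values, inflation = -12*subsidy + 58. Solving for -26 gives subsidy = 7, within [-1, 13].
Intervening on policy_rate: inflation = 8*policy_rate - 94. Reaching -26 requires policy_rate = 17/2, not an integer.

set subsidy = 7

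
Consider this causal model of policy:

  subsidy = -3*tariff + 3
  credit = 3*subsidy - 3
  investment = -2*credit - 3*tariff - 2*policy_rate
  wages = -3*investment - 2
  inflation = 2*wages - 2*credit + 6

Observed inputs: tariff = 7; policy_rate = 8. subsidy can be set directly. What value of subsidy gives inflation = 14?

subsidy = -6

Intervening on subsidy fixes its value directly, overriding its dependence on tariff.
Substituting into the investment equation gives investment = -6*subsidy - 31.
wages becomes 18*subsidy + 91.
So inflation = 30*subsidy + 194.
Solve 30*subsidy + 194 = 14: subsidy = (14 - 194) / 30 = -6.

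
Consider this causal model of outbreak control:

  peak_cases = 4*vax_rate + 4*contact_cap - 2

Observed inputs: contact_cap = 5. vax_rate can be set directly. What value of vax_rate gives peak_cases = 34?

vax_rate = 4

Substituting into the peak_cases equation gives peak_cases = 4*vax_rate + 18.
Solve 4*vax_rate + 18 = 34: vax_rate = (34 - 18) / 4 = 4.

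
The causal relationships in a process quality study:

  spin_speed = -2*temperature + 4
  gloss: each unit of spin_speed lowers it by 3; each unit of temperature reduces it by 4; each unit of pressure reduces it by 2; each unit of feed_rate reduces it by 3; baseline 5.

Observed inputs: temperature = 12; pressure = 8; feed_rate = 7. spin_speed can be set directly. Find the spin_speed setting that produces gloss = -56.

spin_speed = -8

Intervening on spin_speed fixes its value directly, overriding its dependence on temperature.
Substituting into the gloss equation gives gloss = -3*spin_speed - 80.
Solve -3*spin_speed - 80 = -56: spin_speed = (-56 + 80) / -3 = -8.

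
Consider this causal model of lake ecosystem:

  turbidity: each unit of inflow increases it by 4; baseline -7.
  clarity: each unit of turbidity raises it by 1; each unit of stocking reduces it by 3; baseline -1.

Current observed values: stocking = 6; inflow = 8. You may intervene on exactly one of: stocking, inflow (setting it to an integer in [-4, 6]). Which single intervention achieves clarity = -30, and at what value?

Intervening on stocking: clarity = -3*stocking + 24. Reaching -30 requires stocking = 18, outside [-4, 6].
Intervening on inflow: with other inputs at their observed values, clarity = 4*inflow - 26. Solving for -30 gives inflow = -1, within [-4, 6].

set inflow = -1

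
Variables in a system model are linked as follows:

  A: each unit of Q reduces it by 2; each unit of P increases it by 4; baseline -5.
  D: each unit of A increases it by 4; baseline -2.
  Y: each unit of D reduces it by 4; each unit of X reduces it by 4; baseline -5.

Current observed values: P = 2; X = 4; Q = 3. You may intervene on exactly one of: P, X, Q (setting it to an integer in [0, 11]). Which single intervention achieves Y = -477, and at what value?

Intervening on P: with other inputs at their observed values, Y = -64*P + 163. Solving for -477 gives P = 10, within [0, 11].
Intervening on X: Y = -4*X + 51. Reaching -477 requires X = 132, outside [0, 11].
Intervening on Q: Y = 32*Q - 61. Reaching -477 requires Q = -13, outside [0, 11].

set P = 10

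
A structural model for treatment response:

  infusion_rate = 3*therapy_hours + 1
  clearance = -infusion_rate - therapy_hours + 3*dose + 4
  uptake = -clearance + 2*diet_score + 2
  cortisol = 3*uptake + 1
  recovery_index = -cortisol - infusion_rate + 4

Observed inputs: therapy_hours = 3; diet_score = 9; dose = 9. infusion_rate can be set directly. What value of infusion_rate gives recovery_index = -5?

Intervening on infusion_rate fixes its value directly, overriding its dependence on therapy_hours.
Substituting into the clearance equation gives clearance = -infusion_rate + 28.
So uptake = infusion_rate - 8.
Substituting into the cortisol equation gives cortisol = 3*infusion_rate - 23.
Substituting into the recovery_index equation gives recovery_index = -4*infusion_rate + 27.
Solve -4*infusion_rate + 27 = -5: infusion_rate = (-5 - 27) / -4 = 8.

infusion_rate = 8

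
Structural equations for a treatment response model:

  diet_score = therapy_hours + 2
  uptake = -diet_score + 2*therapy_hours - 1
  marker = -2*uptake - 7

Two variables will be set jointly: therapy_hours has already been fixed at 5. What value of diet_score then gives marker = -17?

With therapy_hours held at 5:
Intervening on diet_score fixes its value directly, overriding its dependence on therapy_hours.
Substituting into the uptake equation gives uptake = -diet_score + 9.
Substituting into the marker equation gives marker = 2*diet_score - 25.
Solve 2*diet_score - 25 = -17: diet_score = (-17 + 25) / 2 = 4.

diet_score = 4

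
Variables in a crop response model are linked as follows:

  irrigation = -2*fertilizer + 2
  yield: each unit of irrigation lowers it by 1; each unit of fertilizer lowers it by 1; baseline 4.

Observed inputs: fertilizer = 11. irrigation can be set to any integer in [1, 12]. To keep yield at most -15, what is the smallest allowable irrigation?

irrigation = 8

Intervening on irrigation fixes its value directly, overriding its dependence on fertilizer.
Substituting into the yield equation gives yield = -irrigation - 7.
Require -irrigation - 7 ≤ -15, so irrigation ≥ 8.
The smallest integer in [1, 12] satisfying this is 8.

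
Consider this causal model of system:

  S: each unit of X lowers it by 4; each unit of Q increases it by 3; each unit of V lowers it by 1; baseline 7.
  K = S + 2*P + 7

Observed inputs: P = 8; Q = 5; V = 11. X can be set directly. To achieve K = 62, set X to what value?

Substituting into the S equation gives S = -4*X + 11.
Substituting into the K equation gives K = -4*X + 34.
Solve -4*X + 34 = 62: X = (62 - 34) / -4 = -7.

X = -7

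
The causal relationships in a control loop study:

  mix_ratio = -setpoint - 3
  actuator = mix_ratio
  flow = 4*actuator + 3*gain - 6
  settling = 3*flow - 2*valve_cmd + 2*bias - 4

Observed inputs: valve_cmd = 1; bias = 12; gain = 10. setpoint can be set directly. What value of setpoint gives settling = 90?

setpoint = -3

Substituting into the actuator equation gives actuator = -setpoint - 3.
Substituting into the flow equation gives flow = -4*setpoint + 12.
This gives settling = -12*setpoint + 54.
Solve -12*setpoint + 54 = 90: setpoint = (90 - 54) / -12 = -3.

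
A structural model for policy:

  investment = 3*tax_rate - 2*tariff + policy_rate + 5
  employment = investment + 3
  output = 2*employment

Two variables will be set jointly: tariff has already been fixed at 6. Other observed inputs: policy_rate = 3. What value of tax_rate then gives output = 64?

tax_rate = 11

With tariff held at 6:
Substituting into the investment equation gives investment = 3*tax_rate - 4.
Substituting into the employment equation gives employment = 3*tax_rate - 1.
This gives output = 6*tax_rate - 2.
Solve 6*tax_rate - 2 = 64: tax_rate = (64 + 2) / 6 = 11.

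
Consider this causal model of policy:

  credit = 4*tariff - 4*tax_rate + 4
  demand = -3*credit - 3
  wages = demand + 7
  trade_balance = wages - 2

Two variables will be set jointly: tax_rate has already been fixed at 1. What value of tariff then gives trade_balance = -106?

tariff = 9

With tax_rate held at 1:
Substituting into the credit equation gives credit = 4*tariff.
This gives demand = -12*tariff - 3.
wages becomes -12*tariff + 4.
So trade_balance = -12*tariff + 2.
Solve -12*tariff + 2 = -106: tariff = (-106 - 2) / -12 = 9.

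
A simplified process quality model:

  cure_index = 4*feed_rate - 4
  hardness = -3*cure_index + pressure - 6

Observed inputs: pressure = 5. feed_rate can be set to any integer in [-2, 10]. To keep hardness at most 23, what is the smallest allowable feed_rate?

feed_rate = -1

Substituting into the hardness equation gives hardness = -12*feed_rate + 11.
Require -12*feed_rate + 11 ≤ 23, so feed_rate ≥ -1.
The smallest integer in [-2, 10] satisfying this is -1.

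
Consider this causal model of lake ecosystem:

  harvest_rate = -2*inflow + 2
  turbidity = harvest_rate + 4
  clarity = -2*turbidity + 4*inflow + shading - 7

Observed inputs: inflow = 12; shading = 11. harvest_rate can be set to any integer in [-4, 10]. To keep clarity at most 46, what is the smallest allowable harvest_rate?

harvest_rate = -1

Intervening on harvest_rate fixes its value directly, overriding its dependence on inflow.
Substituting into the clarity equation gives clarity = -2*harvest_rate + 44.
Require -2*harvest_rate + 44 ≤ 46, so harvest_rate ≥ -1.
The smallest integer in [-4, 10] satisfying this is -1.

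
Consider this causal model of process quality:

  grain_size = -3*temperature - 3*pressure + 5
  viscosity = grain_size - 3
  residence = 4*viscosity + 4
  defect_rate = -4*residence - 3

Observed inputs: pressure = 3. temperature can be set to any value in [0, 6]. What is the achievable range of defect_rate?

93 to 381

Substituting into the grain_size equation gives grain_size = -3*temperature - 4.
Substituting into the viscosity equation gives viscosity = -3*temperature - 7.
Substituting into the residence equation gives residence = -12*temperature - 24.
So defect_rate = 48*temperature + 93.
Linear in temperature, so extremes are at the endpoints: temperature = 0 gives defect_rate = 93; temperature = 6 gives defect_rate = 381.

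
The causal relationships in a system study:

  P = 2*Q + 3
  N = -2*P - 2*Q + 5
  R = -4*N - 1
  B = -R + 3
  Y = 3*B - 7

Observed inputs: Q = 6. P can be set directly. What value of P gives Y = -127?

P = 2

Intervening on P fixes its value directly, overriding its dependence on Q.
Substituting into the N equation gives N = -2*P - 7.
This gives R = 8*P + 27.
This gives B = -8*P - 24.
This gives Y = -24*P - 79.
Solve -24*P - 79 = -127: P = (-127 + 79) / -24 = 2.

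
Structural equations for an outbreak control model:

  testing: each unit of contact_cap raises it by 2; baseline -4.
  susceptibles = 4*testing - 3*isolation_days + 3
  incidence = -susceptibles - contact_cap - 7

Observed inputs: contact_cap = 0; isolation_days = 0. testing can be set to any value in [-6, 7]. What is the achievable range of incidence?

-38 to 14

Intervening on testing fixes its value directly, overriding its dependence on contact_cap.
Substituting into the susceptibles equation gives susceptibles = 4*testing + 3.
So incidence = -4*testing - 10.
Linear in testing, so extremes are at the endpoints: testing = -6 gives incidence = 14; testing = 7 gives incidence = -38.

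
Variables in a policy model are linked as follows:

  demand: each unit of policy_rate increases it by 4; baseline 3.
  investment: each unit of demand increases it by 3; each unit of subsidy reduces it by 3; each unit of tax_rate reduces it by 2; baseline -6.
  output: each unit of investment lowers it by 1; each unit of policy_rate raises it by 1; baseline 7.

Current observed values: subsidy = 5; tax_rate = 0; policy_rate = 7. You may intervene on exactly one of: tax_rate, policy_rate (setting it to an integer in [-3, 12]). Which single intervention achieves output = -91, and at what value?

set policy_rate = 10

Intervening on tax_rate: output = 2*tax_rate - 58. Reaching -91 requires tax_rate = -33/2, not an integer.
Intervening on policy_rate: with other inputs at their observed values, output = -11*policy_rate + 19. Solving for -91 gives policy_rate = 10, within [-3, 12].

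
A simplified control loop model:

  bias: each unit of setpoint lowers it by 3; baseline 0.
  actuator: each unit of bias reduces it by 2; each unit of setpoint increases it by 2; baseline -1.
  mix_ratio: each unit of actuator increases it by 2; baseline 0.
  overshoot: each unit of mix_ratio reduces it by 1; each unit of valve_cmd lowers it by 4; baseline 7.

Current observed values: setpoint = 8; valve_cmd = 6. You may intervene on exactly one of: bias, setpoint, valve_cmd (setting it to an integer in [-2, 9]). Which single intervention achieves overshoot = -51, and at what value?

Intervening on bias: with other inputs at their observed values, overshoot = 4*bias - 47. Solving for -51 gives bias = -1, within [-2, 9].
Intervening on setpoint: overshoot = -16*setpoint - 15. Reaching -51 requires setpoint = 9/4, not an integer.
Intervening on valve_cmd: overshoot = -4*valve_cmd - 119. Reaching -51 requires valve_cmd = -17, outside [-2, 9].

set bias = -1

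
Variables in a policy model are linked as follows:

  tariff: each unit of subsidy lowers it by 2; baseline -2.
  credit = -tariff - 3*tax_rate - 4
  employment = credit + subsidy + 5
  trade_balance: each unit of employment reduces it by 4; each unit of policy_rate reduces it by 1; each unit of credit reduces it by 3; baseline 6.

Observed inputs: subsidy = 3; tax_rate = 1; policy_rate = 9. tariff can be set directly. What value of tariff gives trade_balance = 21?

tariff = 1

Intervening on tariff fixes its value directly, overriding its dependence on subsidy.
Substituting into the credit equation gives credit = -tariff - 7.
Substituting into the employment equation gives employment = -tariff + 1.
So trade_balance = 7*tariff + 14.
Solve 7*tariff + 14 = 21: tariff = (21 - 14) / 7 = 1.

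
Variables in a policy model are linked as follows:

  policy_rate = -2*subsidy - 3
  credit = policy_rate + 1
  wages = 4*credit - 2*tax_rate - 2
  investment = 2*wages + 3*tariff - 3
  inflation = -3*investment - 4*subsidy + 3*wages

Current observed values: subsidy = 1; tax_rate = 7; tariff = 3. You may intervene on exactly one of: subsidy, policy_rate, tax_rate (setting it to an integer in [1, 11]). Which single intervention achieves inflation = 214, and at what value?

Intervening on subsidy: with other inputs at their observed values, inflation = 20*subsidy + 54. Solving for 214 gives subsidy = 8, within [1, 11].
Intervening on policy_rate: inflation = -12*policy_rate + 14. Reaching 214 requires policy_rate = -50/3, not an integer.
Intervening on tax_rate: inflation = 6*tax_rate + 32. Reaching 214 requires tax_rate = 91/3, not an integer.

set subsidy = 8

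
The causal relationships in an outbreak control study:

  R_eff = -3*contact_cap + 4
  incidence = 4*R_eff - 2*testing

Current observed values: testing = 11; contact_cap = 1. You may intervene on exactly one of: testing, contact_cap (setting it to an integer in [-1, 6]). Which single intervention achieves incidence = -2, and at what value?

Intervening on testing: with other inputs at their observed values, incidence = -2*testing + 4. Solving for -2 gives testing = 3, within [-1, 6].
Intervening on contact_cap: incidence = -12*contact_cap - 6. Reaching -2 requires contact_cap = -1/3, not an integer.

set testing = 3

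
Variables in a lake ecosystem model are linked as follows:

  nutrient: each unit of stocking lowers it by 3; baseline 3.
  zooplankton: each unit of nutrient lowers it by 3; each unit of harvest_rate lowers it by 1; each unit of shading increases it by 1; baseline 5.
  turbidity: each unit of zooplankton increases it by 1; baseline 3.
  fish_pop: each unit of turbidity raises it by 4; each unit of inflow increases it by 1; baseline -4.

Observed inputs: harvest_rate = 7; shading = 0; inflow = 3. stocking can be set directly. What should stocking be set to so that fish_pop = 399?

Substituting into the zooplankton equation gives zooplankton = 9*stocking - 11.
turbidity becomes 9*stocking - 8.
Substituting into the fish_pop equation gives fish_pop = 36*stocking - 33.
Solve 36*stocking - 33 = 399: stocking = (399 + 33) / 36 = 12.

stocking = 12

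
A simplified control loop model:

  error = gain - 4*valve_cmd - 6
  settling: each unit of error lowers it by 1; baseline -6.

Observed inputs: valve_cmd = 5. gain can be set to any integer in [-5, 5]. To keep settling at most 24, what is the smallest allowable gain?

Substituting into the error equation gives error = gain - 26.
Substituting into the settling equation gives settling = -gain + 20.
Require -gain + 20 ≤ 24, so gain ≥ -4.
The smallest integer in [-5, 5] satisfying this is -4.

gain = -4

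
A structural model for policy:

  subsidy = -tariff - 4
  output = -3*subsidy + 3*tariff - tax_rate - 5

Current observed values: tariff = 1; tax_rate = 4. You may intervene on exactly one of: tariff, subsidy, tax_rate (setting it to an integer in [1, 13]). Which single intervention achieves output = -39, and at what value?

Intervening on tariff: output = 6*tariff + 3. Reaching -39 requires tariff = -7, outside [1, 13].
Intervening on subsidy: with other inputs at their observed values, output = -3*subsidy - 6. Solving for -39 gives subsidy = 11, within [1, 13].
Intervening on tax_rate: output = -tax_rate + 13. Reaching -39 requires tax_rate = 52, outside [1, 13].

set subsidy = 11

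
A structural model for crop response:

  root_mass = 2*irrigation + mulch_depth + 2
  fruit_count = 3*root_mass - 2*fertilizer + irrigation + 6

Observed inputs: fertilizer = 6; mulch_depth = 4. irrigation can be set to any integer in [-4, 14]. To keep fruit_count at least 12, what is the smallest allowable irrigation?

irrigation = 0

Substituting into the root_mass equation gives root_mass = 2*irrigation + 6.
Substituting into the fruit_count equation gives fruit_count = 7*irrigation + 12.
Require 7*irrigation + 12 ≥ 12, so irrigation ≥ 0.
The smallest integer in [-4, 14] satisfying this is 0.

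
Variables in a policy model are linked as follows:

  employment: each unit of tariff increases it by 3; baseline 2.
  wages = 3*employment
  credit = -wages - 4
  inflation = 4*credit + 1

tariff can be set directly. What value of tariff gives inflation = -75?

Substituting into the wages equation gives wages = 9*tariff + 6.
Substituting into the credit equation gives credit = -9*tariff - 10.
inflation becomes -36*tariff - 39.
Solve -36*tariff - 39 = -75: tariff = (-75 + 39) / -36 = 1.

tariff = 1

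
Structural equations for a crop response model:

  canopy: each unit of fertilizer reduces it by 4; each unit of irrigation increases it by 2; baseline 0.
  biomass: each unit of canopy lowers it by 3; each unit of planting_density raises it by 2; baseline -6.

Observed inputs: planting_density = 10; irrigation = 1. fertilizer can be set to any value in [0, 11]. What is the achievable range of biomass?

Substituting into the canopy equation gives canopy = -4*fertilizer + 2.
Substituting into the biomass equation gives biomass = 12*fertilizer + 8.
Linear in fertilizer, so extremes are at the endpoints: fertilizer = 0 gives biomass = 8; fertilizer = 11 gives biomass = 140.

8 to 140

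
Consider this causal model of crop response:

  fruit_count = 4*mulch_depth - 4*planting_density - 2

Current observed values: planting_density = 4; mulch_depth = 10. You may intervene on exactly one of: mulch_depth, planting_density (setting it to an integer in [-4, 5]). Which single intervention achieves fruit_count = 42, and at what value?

Intervening on mulch_depth: fruit_count = 4*mulch_depth - 18. Reaching 42 requires mulch_depth = 15, outside [-4, 5].
Intervening on planting_density: with other inputs at their observed values, fruit_count = -4*planting_density + 38. Solving for 42 gives planting_density = -1, within [-4, 5].

set planting_density = -1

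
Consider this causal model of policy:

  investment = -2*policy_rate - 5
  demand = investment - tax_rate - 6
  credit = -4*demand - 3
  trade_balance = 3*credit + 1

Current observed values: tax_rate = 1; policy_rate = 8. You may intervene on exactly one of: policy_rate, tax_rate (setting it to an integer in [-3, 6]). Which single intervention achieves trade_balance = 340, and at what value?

set tax_rate = 2

Intervening on policy_rate: trade_balance = 24*policy_rate + 136. Reaching 340 requires policy_rate = 17/2, not an integer.
Intervening on tax_rate: with other inputs at their observed values, trade_balance = 12*tax_rate + 316. Solving for 340 gives tax_rate = 2, within [-3, 6].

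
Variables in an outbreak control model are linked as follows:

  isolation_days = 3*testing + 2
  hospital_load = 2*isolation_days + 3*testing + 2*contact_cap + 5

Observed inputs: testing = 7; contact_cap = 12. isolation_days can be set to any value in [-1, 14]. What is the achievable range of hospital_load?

48 to 78

Intervening on isolation_days fixes its value directly, overriding its dependence on testing.
Substituting into the hospital_load equation gives hospital_load = 2*isolation_days + 50.
Linear in isolation_days, so extremes are at the endpoints: isolation_days = -1 gives hospital_load = 48; isolation_days = 14 gives hospital_load = 78.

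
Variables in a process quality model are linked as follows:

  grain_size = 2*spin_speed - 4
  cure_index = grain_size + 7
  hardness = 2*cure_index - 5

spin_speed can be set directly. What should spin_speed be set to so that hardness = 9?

spin_speed = 2

Substituting into the cure_index equation gives cure_index = 2*spin_speed + 3.
Substituting into the hardness equation gives hardness = 4*spin_speed + 1.
Solve 4*spin_speed + 1 = 9: spin_speed = (9 - 1) / 4 = 2.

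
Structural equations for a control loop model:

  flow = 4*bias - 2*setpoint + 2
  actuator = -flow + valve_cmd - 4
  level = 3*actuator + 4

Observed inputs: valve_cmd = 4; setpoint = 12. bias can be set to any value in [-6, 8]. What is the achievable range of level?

Substituting into the flow equation gives flow = 4*bias - 22.
Substituting into the actuator equation gives actuator = -4*bias + 22.
Substituting into the level equation gives level = -12*bias + 70.
Linear in bias, so extremes are at the endpoints: bias = -6 gives level = 142; bias = 8 gives level = -26.

-26 to 142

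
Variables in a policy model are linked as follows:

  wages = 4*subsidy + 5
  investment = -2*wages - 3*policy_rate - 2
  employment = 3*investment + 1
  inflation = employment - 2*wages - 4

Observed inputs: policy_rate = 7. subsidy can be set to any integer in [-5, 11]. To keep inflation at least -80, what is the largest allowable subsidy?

Substituting into the investment equation gives investment = -8*subsidy - 33.
So employment = -24*subsidy - 98.
This gives inflation = -32*subsidy - 112.
Require -32*subsidy - 112 ≥ -80, so subsidy ≤ -1.
The largest integer in [-5, 11] satisfying this is -1.

subsidy = -1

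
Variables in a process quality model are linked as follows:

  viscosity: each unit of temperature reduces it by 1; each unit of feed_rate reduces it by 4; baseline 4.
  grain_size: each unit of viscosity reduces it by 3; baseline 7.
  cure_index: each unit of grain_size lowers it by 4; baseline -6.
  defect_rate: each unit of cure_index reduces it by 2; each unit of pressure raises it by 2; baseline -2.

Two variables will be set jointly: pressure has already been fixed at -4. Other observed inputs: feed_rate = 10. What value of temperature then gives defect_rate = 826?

With pressure held at -4:
Substituting into the viscosity equation gives viscosity = -temperature - 36.
So grain_size = 3*temperature + 115.
Substituting into the cure_index equation gives cure_index = -12*temperature - 466.
Substituting into the defect_rate equation gives defect_rate = 24*temperature + 922.
Solve 24*temperature + 922 = 826: temperature = (826 - 922) / 24 = -4.

temperature = -4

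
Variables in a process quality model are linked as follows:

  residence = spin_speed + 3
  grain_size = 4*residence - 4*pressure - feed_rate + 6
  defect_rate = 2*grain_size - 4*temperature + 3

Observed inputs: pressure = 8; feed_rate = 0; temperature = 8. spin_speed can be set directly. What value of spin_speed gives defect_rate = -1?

spin_speed = 7

Substituting into the grain_size equation gives grain_size = 4*spin_speed - 14.
Substituting into the defect_rate equation gives defect_rate = 8*spin_speed - 57.
Solve 8*spin_speed - 57 = -1: spin_speed = (-1 + 57) / 8 = 7.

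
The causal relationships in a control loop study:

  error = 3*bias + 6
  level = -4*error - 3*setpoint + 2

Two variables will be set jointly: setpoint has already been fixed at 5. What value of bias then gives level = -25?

bias = -1

With setpoint held at 5:
Substituting into the level equation gives level = -12*bias - 37.
Solve -12*bias - 37 = -25: bias = (-25 + 37) / -12 = -1.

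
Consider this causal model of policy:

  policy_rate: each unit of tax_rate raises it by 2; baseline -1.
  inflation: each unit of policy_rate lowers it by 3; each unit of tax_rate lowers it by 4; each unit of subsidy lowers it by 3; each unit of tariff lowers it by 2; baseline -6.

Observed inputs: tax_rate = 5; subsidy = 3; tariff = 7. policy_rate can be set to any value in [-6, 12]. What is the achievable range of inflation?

-85 to -31

Intervening on policy_rate fixes its value directly, overriding its dependence on tax_rate.
Substituting into the inflation equation gives inflation = -3*policy_rate - 49.
Linear in policy_rate, so extremes are at the endpoints: policy_rate = -6 gives inflation = -31; policy_rate = 12 gives inflation = -85.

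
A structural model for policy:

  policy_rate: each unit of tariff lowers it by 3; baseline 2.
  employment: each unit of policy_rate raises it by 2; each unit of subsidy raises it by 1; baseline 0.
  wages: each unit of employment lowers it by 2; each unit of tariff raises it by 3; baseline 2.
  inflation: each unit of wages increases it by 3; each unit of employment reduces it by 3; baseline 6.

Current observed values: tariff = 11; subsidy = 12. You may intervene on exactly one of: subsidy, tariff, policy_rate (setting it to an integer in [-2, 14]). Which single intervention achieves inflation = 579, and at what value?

set subsidy = 10

Intervening on subsidy: with other inputs at their observed values, inflation = -9*subsidy + 669. Solving for 579 gives subsidy = 10, within [-2, 14].
Intervening on tariff: inflation = 63*tariff - 132. Reaching 579 requires tariff = 79/7, not an integer.
Intervening on policy_rate: inflation = -18*policy_rate + 3. Reaching 579 requires policy_rate = -32, outside [-2, 14].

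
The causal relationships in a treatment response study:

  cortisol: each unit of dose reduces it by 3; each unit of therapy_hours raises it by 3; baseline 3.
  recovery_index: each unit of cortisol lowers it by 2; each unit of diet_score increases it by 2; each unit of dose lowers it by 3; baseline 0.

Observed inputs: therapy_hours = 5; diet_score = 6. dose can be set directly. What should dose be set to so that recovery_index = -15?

dose = 3

Substituting into the cortisol equation gives cortisol = -3*dose + 18.
So recovery_index = 3*dose - 24.
Solve 3*dose - 24 = -15: dose = (-15 + 24) / 3 = 3.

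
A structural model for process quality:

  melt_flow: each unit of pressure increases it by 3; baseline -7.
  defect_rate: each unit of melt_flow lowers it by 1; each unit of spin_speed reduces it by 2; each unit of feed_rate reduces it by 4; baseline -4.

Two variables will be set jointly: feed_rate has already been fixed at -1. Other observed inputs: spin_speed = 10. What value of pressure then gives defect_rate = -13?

pressure = 0

With feed_rate held at -1:
Substituting into the defect_rate equation gives defect_rate = -3*pressure - 13.
Solve -3*pressure - 13 = -13: pressure = (-13 + 13) / -3 = 0.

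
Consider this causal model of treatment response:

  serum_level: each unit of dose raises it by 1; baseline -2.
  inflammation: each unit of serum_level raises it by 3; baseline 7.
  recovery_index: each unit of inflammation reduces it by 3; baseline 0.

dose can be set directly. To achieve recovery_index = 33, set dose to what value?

dose = -4

Substituting into the inflammation equation gives inflammation = 3*dose + 1.
Substituting into the recovery_index equation gives recovery_index = -9*dose - 3.
Solve -9*dose - 3 = 33: dose = (33 + 3) / -9 = -4.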